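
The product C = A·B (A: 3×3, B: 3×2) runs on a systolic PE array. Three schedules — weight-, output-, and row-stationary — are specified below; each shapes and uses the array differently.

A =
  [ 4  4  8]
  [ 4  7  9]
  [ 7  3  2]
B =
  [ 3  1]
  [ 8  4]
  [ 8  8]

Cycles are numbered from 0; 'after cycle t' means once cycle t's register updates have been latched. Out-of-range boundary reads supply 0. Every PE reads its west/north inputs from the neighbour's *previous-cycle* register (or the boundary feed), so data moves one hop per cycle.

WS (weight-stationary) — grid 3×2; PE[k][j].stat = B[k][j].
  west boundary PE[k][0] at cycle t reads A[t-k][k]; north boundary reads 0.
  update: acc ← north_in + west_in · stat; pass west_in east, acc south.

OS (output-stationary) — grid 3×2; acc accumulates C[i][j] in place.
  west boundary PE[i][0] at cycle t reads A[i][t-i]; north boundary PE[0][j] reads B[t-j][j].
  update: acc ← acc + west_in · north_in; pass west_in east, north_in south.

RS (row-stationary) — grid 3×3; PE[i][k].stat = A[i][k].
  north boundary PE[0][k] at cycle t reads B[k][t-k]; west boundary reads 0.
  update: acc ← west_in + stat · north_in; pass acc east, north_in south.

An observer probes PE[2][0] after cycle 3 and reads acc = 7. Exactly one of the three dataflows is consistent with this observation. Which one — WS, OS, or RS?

dataflow = RS

— WS: 3×2; PE[2][0] trace:
  0: (2,0).acc=0  regs=<0,0>
  1: (2,0).acc=0  regs=<0,0>
  2: (2,0).acc=108  regs=<8,108>
  3: (2,0).acc=140  regs=<9,140>
— OS: 3×2; PE[2][0] trace:
  0: (2,0).acc=0  regs=<0,0>
  1: (2,0).acc=0  regs=<0,0>
  2: (2,0).acc=21  regs=<7,3>
  3: (2,0).acc=45  regs=<3,8>
— RS: 3×3; PE[2][0] trace:
  0: (2,0).acc=0  regs=<0,0>
  1: (2,0).acc=0  regs=<0,0>
  2: (2,0).acc=21  regs=<21,3>
  3: (2,0).acc=7  regs=<7,1>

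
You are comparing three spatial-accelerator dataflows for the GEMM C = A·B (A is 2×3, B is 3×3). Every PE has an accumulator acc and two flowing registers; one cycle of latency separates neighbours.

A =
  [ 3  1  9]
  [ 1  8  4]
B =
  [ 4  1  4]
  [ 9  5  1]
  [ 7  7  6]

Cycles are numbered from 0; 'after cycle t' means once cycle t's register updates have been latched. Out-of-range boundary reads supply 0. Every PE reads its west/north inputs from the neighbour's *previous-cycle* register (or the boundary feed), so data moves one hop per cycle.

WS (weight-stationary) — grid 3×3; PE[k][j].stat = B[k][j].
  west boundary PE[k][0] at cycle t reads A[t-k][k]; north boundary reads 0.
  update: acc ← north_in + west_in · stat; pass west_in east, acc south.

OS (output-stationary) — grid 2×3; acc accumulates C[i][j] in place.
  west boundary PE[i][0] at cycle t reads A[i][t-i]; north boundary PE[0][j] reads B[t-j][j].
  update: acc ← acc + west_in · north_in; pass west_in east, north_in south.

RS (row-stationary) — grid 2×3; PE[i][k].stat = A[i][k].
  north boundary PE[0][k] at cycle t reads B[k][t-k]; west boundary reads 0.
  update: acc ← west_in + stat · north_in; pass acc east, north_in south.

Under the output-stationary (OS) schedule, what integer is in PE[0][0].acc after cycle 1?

OS on a 2×3 grid — tracing PE[0][0] and its feeders:
  cycle 0: PE[0][0] → acc 12, east 3, south 4
  cycle 1: PE[0][0] → acc 21, east 1, south 9

PE[0][0].acc = 21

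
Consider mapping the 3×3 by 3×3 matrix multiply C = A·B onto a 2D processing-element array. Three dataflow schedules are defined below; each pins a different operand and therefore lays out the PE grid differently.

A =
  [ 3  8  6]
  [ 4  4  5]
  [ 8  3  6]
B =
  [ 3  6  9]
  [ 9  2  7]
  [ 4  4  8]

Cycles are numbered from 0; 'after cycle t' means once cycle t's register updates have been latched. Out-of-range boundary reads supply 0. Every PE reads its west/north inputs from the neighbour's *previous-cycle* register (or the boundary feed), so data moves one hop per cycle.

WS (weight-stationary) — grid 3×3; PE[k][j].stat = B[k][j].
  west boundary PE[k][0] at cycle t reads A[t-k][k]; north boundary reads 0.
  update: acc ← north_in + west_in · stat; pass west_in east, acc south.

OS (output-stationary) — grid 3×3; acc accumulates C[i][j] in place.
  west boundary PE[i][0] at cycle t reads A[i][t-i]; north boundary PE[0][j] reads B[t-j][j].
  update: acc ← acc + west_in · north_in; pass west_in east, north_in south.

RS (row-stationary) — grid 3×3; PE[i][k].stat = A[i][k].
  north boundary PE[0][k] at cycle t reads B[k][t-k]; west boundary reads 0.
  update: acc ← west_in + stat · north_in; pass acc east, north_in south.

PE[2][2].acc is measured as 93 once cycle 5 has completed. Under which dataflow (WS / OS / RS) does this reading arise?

— WS: 3×3; PE[2][2] trace:
  after 0 — PE[2][2] acc=0, pass-E 0, pass-S 0
  after 1 — PE[2][2] acc=0, pass-E 0, pass-S 0
  after 2 — PE[2][2] acc=0, pass-E 0, pass-S 0
  after 3 — PE[2][2] acc=0, pass-E 0, pass-S 0
  after 4 — PE[2][2] acc=131, pass-E 6, pass-S 131
  after 5 — PE[2][2] acc=104, pass-E 5, pass-S 104
— OS: 3×3; PE[2][2] trace:
  after 0 — PE[2][2] acc=0, pass-E 0, pass-S 0
  after 1 — PE[2][2] acc=0, pass-E 0, pass-S 0
  after 2 — PE[2][2] acc=0, pass-E 0, pass-S 0
  after 3 — PE[2][2] acc=0, pass-E 0, pass-S 0
  after 4 — PE[2][2] acc=72, pass-E 8, pass-S 9
  after 5 — PE[2][2] acc=93, pass-E 3, pass-S 7
— RS: 3×3; PE[2][2] trace:
  after 0 — PE[2][2] acc=0, pass-E 0, pass-S 0
  after 1 — PE[2][2] acc=0, pass-E 0, pass-S 0
  after 2 — PE[2][2] acc=0, pass-E 0, pass-S 0
  after 3 — PE[2][2] acc=0, pass-E 0, pass-S 0
  after 4 — PE[2][2] acc=75, pass-E 75, pass-S 4
  after 5 — PE[2][2] acc=78, pass-E 78, pass-S 4

dataflow = OS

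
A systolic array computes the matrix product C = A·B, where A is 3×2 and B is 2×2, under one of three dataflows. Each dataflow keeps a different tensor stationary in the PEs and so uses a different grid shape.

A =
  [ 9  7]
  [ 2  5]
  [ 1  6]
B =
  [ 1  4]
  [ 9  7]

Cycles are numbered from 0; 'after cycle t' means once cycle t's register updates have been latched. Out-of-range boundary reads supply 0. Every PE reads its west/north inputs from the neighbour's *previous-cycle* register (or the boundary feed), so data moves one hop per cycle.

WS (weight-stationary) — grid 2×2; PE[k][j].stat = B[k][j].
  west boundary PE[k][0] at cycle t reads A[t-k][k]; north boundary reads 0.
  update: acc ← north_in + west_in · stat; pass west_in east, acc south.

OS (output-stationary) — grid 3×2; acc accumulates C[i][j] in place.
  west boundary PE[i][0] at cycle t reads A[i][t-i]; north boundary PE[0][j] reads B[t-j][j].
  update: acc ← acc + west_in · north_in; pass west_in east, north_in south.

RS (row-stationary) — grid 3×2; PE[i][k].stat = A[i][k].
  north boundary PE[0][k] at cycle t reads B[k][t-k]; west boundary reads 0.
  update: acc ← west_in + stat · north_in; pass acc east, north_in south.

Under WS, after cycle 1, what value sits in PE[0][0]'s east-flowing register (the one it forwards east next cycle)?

register = 2

WS 2×2: PE[0][0] cycle-by-cycle (with neighbour feeds):
  [0] (0,0) acc=9 (h:9 v:9)
  [1] (0,0) acc=2 (h:2 v:2)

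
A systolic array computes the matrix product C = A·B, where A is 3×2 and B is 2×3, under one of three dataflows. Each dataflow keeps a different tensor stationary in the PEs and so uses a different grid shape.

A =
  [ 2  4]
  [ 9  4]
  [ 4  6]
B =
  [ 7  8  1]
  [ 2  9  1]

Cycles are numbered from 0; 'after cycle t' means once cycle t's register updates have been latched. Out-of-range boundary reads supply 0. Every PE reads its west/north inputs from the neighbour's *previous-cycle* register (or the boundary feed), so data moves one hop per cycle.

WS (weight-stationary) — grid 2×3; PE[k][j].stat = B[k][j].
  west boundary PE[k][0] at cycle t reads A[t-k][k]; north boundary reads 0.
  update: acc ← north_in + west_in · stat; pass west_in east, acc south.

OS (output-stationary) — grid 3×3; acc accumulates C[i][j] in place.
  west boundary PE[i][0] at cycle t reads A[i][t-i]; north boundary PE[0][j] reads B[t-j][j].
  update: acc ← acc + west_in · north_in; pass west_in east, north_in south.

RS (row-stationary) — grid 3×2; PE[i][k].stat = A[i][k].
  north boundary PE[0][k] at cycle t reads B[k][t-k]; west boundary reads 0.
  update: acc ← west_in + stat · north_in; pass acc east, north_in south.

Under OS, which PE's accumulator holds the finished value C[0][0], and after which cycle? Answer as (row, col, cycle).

OS: C[0][0] accumulates in PE[0][0]:
  t=0 PE[0][0]: acc=14 h=2 v=7
  t=1 PE[0][0]: acc=22 h=4 v=2

(row, col, cycle) = (0, 0, 1)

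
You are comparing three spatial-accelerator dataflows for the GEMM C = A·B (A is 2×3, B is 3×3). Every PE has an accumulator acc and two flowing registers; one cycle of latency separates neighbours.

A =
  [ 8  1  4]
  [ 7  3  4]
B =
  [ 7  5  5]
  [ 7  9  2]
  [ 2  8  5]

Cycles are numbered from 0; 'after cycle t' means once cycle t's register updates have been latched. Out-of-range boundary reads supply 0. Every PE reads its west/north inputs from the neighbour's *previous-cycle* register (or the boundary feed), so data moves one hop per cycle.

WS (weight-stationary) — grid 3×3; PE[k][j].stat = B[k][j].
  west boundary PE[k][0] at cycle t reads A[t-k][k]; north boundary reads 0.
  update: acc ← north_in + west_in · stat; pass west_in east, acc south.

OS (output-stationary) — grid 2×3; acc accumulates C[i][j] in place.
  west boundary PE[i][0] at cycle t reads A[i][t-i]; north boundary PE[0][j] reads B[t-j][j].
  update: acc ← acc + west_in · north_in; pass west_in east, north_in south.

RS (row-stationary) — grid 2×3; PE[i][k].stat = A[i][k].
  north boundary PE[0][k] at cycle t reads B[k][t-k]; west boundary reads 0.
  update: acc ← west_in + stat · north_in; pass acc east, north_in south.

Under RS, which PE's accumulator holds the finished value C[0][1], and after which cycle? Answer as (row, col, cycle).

(row, col, cycle) = (0, 2, 3)

RS — PE[0][2] is where C[0][1] collects:
  cycle 0: PE[0][2] → acc 0, east 0, south 0
  cycle 1: PE[0][2] → acc 0, east 0, south 0
  cycle 2: PE[0][2] → acc 71, east 71, south 2
  cycle 3: PE[0][2] → acc 81, east 81, south 8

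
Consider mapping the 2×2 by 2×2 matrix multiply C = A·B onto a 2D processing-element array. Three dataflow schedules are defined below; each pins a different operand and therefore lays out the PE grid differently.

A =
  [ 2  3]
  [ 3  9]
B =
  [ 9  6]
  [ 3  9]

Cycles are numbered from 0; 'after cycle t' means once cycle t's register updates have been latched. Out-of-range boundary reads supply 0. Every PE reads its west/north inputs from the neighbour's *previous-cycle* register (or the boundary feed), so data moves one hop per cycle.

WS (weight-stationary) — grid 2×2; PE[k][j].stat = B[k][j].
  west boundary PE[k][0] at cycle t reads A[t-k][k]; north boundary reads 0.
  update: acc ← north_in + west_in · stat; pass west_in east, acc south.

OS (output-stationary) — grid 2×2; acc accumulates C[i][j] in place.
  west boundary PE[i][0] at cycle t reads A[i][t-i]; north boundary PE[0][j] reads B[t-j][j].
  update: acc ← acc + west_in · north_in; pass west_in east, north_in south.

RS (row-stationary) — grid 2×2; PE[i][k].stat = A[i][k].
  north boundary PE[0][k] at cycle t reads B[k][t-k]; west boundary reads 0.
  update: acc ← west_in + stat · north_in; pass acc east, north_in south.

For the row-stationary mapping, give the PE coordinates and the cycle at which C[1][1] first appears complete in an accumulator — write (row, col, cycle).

(row, col, cycle) = (1, 1, 3)

RS — PE[1][1] is where C[1][1] collects:
  @0  [1,1]  acc 0  |  →0  ↓0
  @1  [1,1]  acc 0  |  →0  ↓0
  @2  [1,1]  acc 54  |  →54  ↓3
  @3  [1,1]  acc 99  |  →99  ↓9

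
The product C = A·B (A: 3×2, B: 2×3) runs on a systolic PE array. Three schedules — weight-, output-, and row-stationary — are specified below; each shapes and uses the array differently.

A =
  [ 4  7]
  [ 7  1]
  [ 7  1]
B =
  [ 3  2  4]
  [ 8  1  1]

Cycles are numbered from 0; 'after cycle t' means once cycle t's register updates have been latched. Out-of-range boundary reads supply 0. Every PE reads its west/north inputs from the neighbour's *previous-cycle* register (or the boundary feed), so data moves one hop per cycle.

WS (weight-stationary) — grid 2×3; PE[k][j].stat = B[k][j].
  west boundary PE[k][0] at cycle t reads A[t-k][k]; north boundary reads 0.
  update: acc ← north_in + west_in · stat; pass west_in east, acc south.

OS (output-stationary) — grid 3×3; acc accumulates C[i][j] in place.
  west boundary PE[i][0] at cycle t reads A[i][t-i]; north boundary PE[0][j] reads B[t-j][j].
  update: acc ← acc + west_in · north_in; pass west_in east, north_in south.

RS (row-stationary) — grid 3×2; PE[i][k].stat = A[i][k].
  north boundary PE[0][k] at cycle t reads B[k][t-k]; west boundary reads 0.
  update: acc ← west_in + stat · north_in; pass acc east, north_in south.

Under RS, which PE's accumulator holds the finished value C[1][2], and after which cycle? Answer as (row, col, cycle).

RS: C[1][2] accumulates in PE[1][1]:
  @0  [1,1]  acc 0  |  →0  ↓0
  @1  [1,1]  acc 0  |  →0  ↓0
  @2  [1,1]  acc 29  |  →29  ↓8
  @3  [1,1]  acc 15  |  →15  ↓1
  @4  [1,1]  acc 29  |  →29  ↓1

(row, col, cycle) = (1, 1, 4)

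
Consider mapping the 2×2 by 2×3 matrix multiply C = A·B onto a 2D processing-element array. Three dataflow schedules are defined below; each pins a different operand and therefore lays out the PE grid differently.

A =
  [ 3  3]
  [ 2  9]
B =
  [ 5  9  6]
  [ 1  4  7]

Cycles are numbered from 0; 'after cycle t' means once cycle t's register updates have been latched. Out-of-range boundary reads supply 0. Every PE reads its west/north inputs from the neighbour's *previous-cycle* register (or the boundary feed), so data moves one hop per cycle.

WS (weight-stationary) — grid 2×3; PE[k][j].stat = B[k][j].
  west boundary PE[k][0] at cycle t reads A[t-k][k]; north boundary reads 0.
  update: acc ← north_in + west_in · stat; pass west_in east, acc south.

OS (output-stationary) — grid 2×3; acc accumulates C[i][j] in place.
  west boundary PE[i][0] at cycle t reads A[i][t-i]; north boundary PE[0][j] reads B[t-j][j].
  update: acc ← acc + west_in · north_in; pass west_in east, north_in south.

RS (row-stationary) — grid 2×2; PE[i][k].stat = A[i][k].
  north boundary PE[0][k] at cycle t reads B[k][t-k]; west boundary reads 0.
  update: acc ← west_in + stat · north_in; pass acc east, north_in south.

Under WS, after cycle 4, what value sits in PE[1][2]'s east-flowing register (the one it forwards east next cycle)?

WS 2×3: PE[1][2] cycle-by-cycle (with neighbour feeds):
  t=0 PE[0][2]: acc=0 h=0 v=0
  t=0 PE[1][1]: acc=0 h=0 v=0
  t=0 PE[1][2]: acc=0 h=0 v=0
  t=1 PE[0][2]: acc=0 h=0 v=0
  t=1 PE[1][1]: acc=0 h=0 v=0
  t=1 PE[1][2]: acc=0 h=0 v=0
  t=2 PE[0][2]: acc=18 h=3 v=18
  t=2 PE[1][1]: acc=39 h=3 v=39
  t=2 PE[1][2]: acc=0 h=0 v=0
  t=3 PE[0][2]: acc=12 h=2 v=12
  t=3 PE[1][1]: acc=54 h=9 v=54
  t=3 PE[1][2]: acc=39 h=3 v=39
  t=4 PE[0][2]: acc=0 h=0 v=0
  t=4 PE[1][1]: acc=0 h=0 v=0
  t=4 PE[1][2]: acc=75 h=9 v=75

register = 9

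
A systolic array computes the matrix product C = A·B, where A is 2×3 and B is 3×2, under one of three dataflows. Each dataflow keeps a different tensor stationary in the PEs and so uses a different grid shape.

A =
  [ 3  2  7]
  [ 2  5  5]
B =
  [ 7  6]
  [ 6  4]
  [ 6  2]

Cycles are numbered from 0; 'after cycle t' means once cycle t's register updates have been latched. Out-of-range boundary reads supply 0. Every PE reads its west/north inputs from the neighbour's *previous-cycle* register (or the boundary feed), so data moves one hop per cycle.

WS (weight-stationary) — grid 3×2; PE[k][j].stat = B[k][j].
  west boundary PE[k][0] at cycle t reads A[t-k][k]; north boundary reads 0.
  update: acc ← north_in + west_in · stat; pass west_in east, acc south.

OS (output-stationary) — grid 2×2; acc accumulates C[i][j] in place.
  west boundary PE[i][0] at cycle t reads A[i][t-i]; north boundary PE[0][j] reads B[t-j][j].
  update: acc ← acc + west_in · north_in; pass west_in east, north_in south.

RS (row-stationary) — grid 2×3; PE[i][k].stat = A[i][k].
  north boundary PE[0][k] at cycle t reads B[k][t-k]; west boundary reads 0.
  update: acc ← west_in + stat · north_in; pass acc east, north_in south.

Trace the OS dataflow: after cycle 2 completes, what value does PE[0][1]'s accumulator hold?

PE[0][1].acc = 26

Tracing OS — 2×2 array, target PE[0][1]:
  0: (0,0).acc=21  regs=<3,7>
  0: (0,1).acc=0  regs=<0,0>
  1: (0,0).acc=33  regs=<2,6>
  1: (0,1).acc=18  regs=<3,6>
  2: (0,0).acc=75  regs=<7,6>
  2: (0,1).acc=26  regs=<2,4>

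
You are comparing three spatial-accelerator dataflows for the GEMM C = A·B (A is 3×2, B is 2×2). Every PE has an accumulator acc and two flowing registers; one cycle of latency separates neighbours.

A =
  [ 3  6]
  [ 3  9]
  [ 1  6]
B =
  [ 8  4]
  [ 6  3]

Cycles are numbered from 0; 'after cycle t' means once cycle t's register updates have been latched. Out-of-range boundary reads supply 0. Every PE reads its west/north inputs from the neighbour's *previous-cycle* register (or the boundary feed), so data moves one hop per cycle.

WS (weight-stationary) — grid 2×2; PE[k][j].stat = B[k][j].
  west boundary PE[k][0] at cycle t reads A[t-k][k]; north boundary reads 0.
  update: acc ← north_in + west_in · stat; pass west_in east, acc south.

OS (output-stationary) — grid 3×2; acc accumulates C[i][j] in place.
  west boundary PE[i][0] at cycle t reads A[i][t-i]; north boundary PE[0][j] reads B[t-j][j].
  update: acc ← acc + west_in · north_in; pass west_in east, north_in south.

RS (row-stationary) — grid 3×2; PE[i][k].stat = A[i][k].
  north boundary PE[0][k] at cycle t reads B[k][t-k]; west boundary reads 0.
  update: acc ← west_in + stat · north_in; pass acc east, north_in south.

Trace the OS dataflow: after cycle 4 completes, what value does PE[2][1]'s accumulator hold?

OS 3×2: PE[2][1] cycle-by-cycle (with neighbour feeds):
  [0] (1,1) acc=0 (h:0 v:0)
  [0] (2,0) acc=0 (h:0 v:0)
  [0] (2,1) acc=0 (h:0 v:0)
  [1] (1,1) acc=0 (h:0 v:0)
  [1] (2,0) acc=0 (h:0 v:0)
  [1] (2,1) acc=0 (h:0 v:0)
  [2] (1,1) acc=12 (h:3 v:4)
  [2] (2,0) acc=8 (h:1 v:8)
  [2] (2,1) acc=0 (h:0 v:0)
  [3] (1,1) acc=39 (h:9 v:3)
  [3] (2,0) acc=44 (h:6 v:6)
  [3] (2,1) acc=4 (h:1 v:4)
  [4] (1,1) acc=39 (h:0 v:0)
  [4] (2,0) acc=44 (h:0 v:0)
  [4] (2,1) acc=22 (h:6 v:3)

PE[2][1].acc = 22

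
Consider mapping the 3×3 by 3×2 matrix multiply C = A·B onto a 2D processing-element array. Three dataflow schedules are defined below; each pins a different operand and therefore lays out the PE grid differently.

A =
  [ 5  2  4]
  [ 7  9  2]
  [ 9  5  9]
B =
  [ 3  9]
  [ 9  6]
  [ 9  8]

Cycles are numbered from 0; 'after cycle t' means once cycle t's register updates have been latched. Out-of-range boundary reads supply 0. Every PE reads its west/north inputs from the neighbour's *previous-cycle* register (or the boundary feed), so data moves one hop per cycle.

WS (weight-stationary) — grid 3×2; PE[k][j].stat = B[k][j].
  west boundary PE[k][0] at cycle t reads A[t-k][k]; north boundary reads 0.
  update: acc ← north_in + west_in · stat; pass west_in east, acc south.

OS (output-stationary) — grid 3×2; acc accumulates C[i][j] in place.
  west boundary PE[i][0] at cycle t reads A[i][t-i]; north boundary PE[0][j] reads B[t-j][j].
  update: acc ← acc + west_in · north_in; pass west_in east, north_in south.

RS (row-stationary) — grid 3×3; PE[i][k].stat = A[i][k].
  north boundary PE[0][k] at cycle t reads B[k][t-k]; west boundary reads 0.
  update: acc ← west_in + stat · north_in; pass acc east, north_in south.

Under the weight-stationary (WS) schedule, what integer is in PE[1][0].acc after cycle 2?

PE[1][0].acc = 102

WS (3×2). Following PE[1][0] plus its west/north inputs:
  @0  [0,0]  acc 15  |  →5  ↓15
  @0  [1,0]  acc 0  |  →0  ↓0
  @1  [0,0]  acc 21  |  →7  ↓21
  @1  [1,0]  acc 33  |  →2  ↓33
  @2  [0,0]  acc 27  |  →9  ↓27
  @2  [1,0]  acc 102  |  →9  ↓102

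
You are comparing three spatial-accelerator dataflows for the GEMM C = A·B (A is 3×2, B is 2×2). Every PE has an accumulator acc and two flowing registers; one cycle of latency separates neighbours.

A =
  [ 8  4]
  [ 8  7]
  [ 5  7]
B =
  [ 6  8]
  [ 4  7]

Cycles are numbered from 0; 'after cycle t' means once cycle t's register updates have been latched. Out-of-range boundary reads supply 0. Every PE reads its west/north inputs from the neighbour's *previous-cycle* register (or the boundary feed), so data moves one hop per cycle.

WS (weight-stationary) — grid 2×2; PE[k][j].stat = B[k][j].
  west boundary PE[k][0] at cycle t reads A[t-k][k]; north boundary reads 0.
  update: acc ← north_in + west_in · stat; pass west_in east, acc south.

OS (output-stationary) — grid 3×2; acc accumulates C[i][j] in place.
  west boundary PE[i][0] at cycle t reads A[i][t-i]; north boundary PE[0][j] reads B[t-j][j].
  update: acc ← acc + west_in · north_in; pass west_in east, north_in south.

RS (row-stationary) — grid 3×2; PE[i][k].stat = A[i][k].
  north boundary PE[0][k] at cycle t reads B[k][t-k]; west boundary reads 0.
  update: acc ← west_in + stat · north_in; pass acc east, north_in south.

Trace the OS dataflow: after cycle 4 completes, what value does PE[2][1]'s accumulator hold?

OS (3×2). Following PE[2][1] plus its west/north inputs:
  step 0 · PE1,1: acc=0; fwd→0 fwd↓0
  step 0 · PE2,0: acc=0; fwd→0 fwd↓0
  step 0 · PE2,1: acc=0; fwd→0 fwd↓0
  step 1 · PE1,1: acc=0; fwd→0 fwd↓0
  step 1 · PE2,0: acc=0; fwd→0 fwd↓0
  step 1 · PE2,1: acc=0; fwd→0 fwd↓0
  step 2 · PE1,1: acc=64; fwd→8 fwd↓8
  step 2 · PE2,0: acc=30; fwd→5 fwd↓6
  step 2 · PE2,1: acc=0; fwd→0 fwd↓0
  step 3 · PE1,1: acc=113; fwd→7 fwd↓7
  step 3 · PE2,0: acc=58; fwd→7 fwd↓4
  step 3 · PE2,1: acc=40; fwd→5 fwd↓8
  step 4 · PE1,1: acc=113; fwd→0 fwd↓0
  step 4 · PE2,0: acc=58; fwd→0 fwd↓0
  step 4 · PE2,1: acc=89; fwd→7 fwd↓7

PE[2][1].acc = 89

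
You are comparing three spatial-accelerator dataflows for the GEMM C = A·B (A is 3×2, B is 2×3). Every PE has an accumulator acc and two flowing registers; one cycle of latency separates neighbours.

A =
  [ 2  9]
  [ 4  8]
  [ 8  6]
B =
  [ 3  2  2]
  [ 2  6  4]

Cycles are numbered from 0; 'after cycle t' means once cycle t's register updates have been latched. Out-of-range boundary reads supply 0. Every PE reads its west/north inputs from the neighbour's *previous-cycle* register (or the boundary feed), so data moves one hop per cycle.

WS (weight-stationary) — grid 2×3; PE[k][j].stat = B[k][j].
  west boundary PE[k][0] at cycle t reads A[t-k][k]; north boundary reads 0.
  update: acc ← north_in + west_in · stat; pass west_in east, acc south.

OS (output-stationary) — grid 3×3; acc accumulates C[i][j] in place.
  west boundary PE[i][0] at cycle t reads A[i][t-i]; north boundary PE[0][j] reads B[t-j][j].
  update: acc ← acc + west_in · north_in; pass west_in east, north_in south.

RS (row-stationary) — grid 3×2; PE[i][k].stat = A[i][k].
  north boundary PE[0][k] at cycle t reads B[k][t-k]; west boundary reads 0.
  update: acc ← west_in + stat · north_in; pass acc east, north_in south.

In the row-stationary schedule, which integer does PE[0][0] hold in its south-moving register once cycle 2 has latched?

register = 2

RS on a 3×2 grid — tracing PE[0][0] and its feeders:
  0: (0,0).acc=6  regs=<6,3>
  1: (0,0).acc=4  regs=<4,2>
  2: (0,0).acc=4  regs=<4,2>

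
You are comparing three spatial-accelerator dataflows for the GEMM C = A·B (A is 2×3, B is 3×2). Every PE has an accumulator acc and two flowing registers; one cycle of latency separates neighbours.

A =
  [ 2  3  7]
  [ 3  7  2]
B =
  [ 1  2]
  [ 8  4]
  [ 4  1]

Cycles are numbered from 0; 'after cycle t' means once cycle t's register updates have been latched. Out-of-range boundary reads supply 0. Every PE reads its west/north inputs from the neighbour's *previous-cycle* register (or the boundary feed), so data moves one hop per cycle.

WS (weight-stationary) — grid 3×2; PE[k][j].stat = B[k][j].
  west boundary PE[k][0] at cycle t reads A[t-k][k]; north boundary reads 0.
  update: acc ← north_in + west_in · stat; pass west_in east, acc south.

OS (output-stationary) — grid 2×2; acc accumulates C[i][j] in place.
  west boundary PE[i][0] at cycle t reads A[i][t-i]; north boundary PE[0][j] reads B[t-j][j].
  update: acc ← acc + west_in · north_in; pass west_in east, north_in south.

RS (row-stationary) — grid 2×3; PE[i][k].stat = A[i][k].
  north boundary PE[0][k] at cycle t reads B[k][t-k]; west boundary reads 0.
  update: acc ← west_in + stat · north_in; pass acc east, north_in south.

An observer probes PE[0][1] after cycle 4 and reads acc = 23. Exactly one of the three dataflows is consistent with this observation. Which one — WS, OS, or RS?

— WS: 3×2; PE[0][1] trace:
  [0] (0,1) acc=0 (h:0 v:0)
  [1] (0,1) acc=4 (h:2 v:4)
  [2] (0,1) acc=6 (h:3 v:6)
  [3] (0,1) acc=0 (h:0 v:0)
  [4] (0,1) acc=0 (h:0 v:0)
— OS: 2×2; PE[0][1] trace:
  [0] (0,1) acc=0 (h:0 v:0)
  [1] (0,1) acc=4 (h:2 v:2)
  [2] (0,1) acc=16 (h:3 v:4)
  [3] (0,1) acc=23 (h:7 v:1)
  [4] (0,1) acc=23 (h:0 v:0)
— RS: 2×3; PE[0][1] trace:
  [0] (0,1) acc=0 (h:0 v:0)
  [1] (0,1) acc=26 (h:26 v:8)
  [2] (0,1) acc=16 (h:16 v:4)
  [3] (0,1) acc=0 (h:0 v:0)
  [4] (0,1) acc=0 (h:0 v:0)

dataflow = OS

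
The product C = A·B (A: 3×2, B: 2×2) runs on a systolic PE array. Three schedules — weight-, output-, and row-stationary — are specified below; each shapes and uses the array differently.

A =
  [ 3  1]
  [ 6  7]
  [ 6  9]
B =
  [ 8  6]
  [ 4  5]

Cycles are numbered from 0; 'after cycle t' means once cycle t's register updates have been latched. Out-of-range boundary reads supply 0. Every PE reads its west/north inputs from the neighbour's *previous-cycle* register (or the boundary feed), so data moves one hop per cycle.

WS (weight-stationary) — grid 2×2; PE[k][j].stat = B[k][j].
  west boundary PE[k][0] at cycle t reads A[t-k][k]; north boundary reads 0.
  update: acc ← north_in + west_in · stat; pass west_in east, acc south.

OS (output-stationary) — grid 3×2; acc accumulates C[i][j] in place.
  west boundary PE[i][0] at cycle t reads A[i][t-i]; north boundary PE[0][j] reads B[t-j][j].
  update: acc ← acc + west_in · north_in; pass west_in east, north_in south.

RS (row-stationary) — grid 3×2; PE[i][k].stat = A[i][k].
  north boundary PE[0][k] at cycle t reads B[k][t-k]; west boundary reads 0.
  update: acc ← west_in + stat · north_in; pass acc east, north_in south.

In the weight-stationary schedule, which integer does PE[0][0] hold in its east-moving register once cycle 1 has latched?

register = 6

WS (2×2). Following PE[0][0] plus its west/north inputs:
  t=0 PE[0][0]: acc=24 h=3 v=24
  t=1 PE[0][0]: acc=48 h=6 v=48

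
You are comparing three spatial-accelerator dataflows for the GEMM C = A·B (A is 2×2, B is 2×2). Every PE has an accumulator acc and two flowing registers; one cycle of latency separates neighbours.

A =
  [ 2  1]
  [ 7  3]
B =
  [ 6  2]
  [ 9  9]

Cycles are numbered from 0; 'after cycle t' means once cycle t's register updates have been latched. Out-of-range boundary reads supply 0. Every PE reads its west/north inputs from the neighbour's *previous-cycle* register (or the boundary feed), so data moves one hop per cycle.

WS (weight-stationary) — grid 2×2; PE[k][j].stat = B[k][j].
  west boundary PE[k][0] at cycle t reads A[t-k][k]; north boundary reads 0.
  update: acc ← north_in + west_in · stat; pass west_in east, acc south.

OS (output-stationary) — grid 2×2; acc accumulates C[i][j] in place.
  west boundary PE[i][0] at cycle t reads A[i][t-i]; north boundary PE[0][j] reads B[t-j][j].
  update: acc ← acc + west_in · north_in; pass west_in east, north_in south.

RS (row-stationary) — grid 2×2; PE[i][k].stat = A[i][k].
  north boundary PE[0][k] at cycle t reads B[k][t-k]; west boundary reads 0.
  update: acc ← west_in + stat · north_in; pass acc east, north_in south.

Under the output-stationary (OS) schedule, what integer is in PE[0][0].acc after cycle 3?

PE[0][0].acc = 21

OS 2×2: PE[0][0] cycle-by-cycle (with neighbour feeds):
  after 0 — PE[0][0] acc=12, pass-E 2, pass-S 6
  after 1 — PE[0][0] acc=21, pass-E 1, pass-S 9
  after 2 — PE[0][0] acc=21, pass-E 0, pass-S 0
  after 3 — PE[0][0] acc=21, pass-E 0, pass-S 0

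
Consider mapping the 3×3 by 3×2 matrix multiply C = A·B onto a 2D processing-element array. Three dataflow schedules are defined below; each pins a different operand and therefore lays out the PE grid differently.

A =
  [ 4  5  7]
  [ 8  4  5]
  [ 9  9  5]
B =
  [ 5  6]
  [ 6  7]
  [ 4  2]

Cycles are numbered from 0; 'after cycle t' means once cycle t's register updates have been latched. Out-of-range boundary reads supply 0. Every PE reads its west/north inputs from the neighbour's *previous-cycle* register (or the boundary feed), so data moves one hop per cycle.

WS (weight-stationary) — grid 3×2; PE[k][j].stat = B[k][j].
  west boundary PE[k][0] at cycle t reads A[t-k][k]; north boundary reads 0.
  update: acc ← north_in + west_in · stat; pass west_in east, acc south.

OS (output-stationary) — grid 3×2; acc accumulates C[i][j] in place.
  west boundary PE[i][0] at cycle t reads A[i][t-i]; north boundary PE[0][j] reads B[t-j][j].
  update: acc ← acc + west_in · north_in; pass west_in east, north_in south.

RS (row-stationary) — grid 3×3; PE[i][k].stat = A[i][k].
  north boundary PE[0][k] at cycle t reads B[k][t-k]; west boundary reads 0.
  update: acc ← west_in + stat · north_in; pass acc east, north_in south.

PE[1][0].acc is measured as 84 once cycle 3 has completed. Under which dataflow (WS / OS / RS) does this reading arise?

— WS: 3×2; PE[1][0] trace:
  cycle 0: PE[1][0] → acc 0, east 0, south 0
  cycle 1: PE[1][0] → acc 50, east 5, south 50
  cycle 2: PE[1][0] → acc 64, east 4, south 64
  cycle 3: PE[1][0] → acc 99, east 9, south 99
— OS: 3×2; PE[1][0] trace:
  cycle 0: PE[1][0] → acc 0, east 0, south 0
  cycle 1: PE[1][0] → acc 40, east 8, south 5
  cycle 2: PE[1][0] → acc 64, east 4, south 6
  cycle 3: PE[1][0] → acc 84, east 5, south 4
— RS: 3×3; PE[1][0] trace:
  cycle 0: PE[1][0] → acc 0, east 0, south 0
  cycle 1: PE[1][0] → acc 40, east 40, south 5
  cycle 2: PE[1][0] → acc 48, east 48, south 6
  cycle 3: PE[1][0] → acc 0, east 0, south 0

dataflow = OS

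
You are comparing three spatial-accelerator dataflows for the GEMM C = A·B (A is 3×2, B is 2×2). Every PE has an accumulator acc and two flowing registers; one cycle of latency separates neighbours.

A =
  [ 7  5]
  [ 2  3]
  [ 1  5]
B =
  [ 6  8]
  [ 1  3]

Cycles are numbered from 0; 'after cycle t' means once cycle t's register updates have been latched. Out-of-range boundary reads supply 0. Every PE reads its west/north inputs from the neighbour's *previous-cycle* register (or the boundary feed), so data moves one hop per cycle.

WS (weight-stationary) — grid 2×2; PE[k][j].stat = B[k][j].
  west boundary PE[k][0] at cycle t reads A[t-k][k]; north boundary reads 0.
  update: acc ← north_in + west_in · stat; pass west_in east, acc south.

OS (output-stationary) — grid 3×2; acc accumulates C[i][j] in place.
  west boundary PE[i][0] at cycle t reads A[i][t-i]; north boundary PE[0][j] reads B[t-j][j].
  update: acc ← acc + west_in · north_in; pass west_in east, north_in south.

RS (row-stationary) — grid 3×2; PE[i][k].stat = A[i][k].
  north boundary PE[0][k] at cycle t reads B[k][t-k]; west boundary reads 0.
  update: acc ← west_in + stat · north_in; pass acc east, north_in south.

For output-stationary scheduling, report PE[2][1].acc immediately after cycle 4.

PE[2][1].acc = 23

OS (3×2). Following PE[2][1] plus its west/north inputs:
  [0] (1,1) acc=0 (h:0 v:0)
  [0] (2,0) acc=0 (h:0 v:0)
  [0] (2,1) acc=0 (h:0 v:0)
  [1] (1,1) acc=0 (h:0 v:0)
  [1] (2,0) acc=0 (h:0 v:0)
  [1] (2,1) acc=0 (h:0 v:0)
  [2] (1,1) acc=16 (h:2 v:8)
  [2] (2,0) acc=6 (h:1 v:6)
  [2] (2,1) acc=0 (h:0 v:0)
  [3] (1,1) acc=25 (h:3 v:3)
  [3] (2,0) acc=11 (h:5 v:1)
  [3] (2,1) acc=8 (h:1 v:8)
  [4] (1,1) acc=25 (h:0 v:0)
  [4] (2,0) acc=11 (h:0 v:0)
  [4] (2,1) acc=23 (h:5 v:3)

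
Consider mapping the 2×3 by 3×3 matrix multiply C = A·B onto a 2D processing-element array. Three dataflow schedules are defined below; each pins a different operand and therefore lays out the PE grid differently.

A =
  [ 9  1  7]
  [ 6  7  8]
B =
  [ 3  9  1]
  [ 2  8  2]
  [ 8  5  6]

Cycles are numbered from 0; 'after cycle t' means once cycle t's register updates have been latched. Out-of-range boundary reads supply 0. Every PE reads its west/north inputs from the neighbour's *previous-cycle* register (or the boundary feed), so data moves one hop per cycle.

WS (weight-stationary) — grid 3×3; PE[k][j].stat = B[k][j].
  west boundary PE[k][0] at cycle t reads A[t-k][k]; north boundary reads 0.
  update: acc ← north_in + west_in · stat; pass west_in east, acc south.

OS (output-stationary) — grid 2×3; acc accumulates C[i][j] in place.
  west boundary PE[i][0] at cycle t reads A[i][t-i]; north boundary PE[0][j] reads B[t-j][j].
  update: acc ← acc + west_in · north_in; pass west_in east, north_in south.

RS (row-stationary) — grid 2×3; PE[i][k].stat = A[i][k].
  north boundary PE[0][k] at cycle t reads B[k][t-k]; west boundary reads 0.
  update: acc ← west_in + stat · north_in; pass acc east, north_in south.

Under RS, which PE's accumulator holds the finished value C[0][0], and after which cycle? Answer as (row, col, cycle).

RS — PE[0][2] is where C[0][0] collects:
  t=0 PE[0][2]: acc=0 h=0 v=0
  t=1 PE[0][2]: acc=0 h=0 v=0
  t=2 PE[0][2]: acc=85 h=85 v=8

(row, col, cycle) = (0, 2, 2)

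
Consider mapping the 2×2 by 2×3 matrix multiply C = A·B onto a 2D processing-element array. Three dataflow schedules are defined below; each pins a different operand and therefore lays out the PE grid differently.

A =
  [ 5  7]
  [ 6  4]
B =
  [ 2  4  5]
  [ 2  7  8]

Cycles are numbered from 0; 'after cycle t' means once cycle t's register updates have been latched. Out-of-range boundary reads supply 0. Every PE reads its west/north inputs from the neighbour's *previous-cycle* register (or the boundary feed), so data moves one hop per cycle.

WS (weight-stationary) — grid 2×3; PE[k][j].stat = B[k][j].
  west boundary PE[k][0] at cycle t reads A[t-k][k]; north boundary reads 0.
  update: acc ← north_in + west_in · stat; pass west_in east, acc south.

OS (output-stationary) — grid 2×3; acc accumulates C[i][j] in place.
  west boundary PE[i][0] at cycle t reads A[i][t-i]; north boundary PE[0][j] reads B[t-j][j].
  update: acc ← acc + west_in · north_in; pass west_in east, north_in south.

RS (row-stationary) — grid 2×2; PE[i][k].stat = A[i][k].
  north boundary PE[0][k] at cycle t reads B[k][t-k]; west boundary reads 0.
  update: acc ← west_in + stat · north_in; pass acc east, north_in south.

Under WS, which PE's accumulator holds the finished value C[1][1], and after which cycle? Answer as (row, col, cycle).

Under WS, C[1][1] lands at PE[1][1]:
  [0] (1,1) acc=0 (h:0 v:0)
  [1] (1,1) acc=0 (h:0 v:0)
  [2] (1,1) acc=69 (h:7 v:69)
  [3] (1,1) acc=52 (h:4 v:52)

(row, col, cycle) = (1, 1, 3)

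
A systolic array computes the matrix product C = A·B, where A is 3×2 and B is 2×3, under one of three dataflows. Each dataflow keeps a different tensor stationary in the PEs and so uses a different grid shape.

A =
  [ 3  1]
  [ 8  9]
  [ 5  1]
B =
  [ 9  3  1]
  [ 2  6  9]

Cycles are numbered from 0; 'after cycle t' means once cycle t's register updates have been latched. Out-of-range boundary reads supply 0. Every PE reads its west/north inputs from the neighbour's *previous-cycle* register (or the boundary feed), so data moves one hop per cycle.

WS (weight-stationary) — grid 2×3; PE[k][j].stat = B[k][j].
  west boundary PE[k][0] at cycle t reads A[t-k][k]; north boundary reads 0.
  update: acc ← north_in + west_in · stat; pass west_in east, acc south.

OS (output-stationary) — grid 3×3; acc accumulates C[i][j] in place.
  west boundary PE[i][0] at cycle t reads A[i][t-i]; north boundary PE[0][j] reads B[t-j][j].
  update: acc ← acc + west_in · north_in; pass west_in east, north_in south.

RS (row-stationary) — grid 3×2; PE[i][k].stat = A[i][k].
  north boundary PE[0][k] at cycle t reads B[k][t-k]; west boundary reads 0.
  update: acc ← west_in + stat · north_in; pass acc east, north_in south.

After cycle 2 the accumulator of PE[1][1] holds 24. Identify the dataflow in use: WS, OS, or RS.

Under WS (2×3), PE[1][1]:
  c0 r1c1: 0 / 0 / 0
  c1 r1c1: 0 / 0 / 0
  c2 r1c1: 15 / 1 / 15
Under OS (3×3), PE[1][1]:
  c0 r1c1: 0 / 0 / 0
  c1 r1c1: 0 / 0 / 0
  c2 r1c1: 24 / 8 / 3
Under RS (3×2), PE[1][1]:
  c0 r1c1: 0 / 0 / 0
  c1 r1c1: 0 / 0 / 0
  c2 r1c1: 90 / 90 / 2

dataflow = OS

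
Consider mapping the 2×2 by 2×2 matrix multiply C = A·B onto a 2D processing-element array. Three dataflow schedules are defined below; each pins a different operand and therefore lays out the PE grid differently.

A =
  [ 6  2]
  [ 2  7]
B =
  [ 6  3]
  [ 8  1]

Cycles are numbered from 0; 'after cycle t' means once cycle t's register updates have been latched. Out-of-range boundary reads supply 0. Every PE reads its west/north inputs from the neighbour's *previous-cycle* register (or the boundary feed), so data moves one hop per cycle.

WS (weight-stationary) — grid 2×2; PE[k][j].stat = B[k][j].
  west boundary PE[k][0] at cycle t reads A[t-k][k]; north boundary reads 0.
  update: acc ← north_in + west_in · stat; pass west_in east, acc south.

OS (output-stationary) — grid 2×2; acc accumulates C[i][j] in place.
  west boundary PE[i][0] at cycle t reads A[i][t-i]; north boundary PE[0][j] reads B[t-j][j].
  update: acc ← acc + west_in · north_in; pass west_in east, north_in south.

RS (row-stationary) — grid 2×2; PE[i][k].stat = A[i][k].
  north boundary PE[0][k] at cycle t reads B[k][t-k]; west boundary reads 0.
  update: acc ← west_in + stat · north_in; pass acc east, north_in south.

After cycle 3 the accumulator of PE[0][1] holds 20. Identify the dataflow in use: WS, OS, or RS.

dataflow = OS

WS (2×2 grid), PE[0][1]:
  cycle 0: PE[0][1] → acc 0, east 0, south 0
  cycle 1: PE[0][1] → acc 18, east 6, south 18
  cycle 2: PE[0][1] → acc 6, east 2, south 6
  cycle 3: PE[0][1] → acc 0, east 0, south 0
OS (2×2 grid), PE[0][1]:
  cycle 0: PE[0][1] → acc 0, east 0, south 0
  cycle 1: PE[0][1] → acc 18, east 6, south 3
  cycle 2: PE[0][1] → acc 20, east 2, south 1
  cycle 3: PE[0][1] → acc 20, east 0, south 0
RS (2×2 grid), PE[0][1]:
  cycle 0: PE[0][1] → acc 0, east 0, south 0
  cycle 1: PE[0][1] → acc 52, east 52, south 8
  cycle 2: PE[0][1] → acc 20, east 20, south 1
  cycle 3: PE[0][1] → acc 0, east 0, south 0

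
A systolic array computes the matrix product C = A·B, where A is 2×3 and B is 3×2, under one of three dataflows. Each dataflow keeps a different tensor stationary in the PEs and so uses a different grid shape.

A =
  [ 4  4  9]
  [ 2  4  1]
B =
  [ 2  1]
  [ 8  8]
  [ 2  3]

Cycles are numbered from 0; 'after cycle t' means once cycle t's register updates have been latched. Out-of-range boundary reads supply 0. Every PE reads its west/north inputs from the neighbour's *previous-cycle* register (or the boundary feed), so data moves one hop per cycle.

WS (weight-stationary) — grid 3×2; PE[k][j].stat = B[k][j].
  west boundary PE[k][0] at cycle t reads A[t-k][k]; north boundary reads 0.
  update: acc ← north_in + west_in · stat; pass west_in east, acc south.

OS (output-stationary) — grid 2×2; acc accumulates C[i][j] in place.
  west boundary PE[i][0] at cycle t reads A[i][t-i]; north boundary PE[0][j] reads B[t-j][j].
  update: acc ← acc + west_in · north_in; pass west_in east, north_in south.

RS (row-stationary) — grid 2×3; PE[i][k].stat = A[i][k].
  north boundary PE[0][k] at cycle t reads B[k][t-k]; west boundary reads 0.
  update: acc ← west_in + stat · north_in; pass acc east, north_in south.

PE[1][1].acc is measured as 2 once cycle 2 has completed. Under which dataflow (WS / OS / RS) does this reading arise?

WS [3×2] PE[1][1] across cycles:
  [0] (1,1) acc=0 (h:0 v:0)
  [1] (1,1) acc=0 (h:0 v:0)
  [2] (1,1) acc=36 (h:4 v:36)
OS [2×2] PE[1][1] across cycles:
  [0] (1,1) acc=0 (h:0 v:0)
  [1] (1,1) acc=0 (h:0 v:0)
  [2] (1,1) acc=2 (h:2 v:1)
RS [2×3] PE[1][1] across cycles:
  [0] (1,1) acc=0 (h:0 v:0)
  [1] (1,1) acc=0 (h:0 v:0)
  [2] (1,1) acc=36 (h:36 v:8)

dataflow = OS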